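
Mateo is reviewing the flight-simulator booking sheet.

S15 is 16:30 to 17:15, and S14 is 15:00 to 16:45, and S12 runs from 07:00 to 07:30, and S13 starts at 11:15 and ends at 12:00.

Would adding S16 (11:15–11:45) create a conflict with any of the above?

Yes — it overlaps S13

S12: ends 07:30 at or before S16 starts 11:15 → clear.
S13: starts 11:15 before S16 ends 11:45, and ends 12:00 after S16 starts 11:15 → overlap.
S14: starts 15:00 at or after S16 ends 11:45 → clear.
S15: starts 16:30 at or after S16 ends 11:45 → clear.
S16 overlaps S13.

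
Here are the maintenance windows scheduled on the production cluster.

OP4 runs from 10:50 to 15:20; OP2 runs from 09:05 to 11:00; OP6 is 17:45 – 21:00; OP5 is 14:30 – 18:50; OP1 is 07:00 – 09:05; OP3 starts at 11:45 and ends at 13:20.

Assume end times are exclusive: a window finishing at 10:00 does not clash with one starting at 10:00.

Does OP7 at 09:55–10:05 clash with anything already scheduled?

Yes — it overlaps OP2

OP1: ends 09:05 at or before OP7 starts 09:55 → clear.
OP2: starts 09:05 before OP7 ends 10:05, and ends 11:00 after OP7 starts 09:55 → overlap.
OP4: starts 10:50 at or after OP7 ends 10:05 → clear.
OP3: starts 11:45 at or after OP7 ends 10:05 → clear.
OP5: starts 14:30 at or after OP7 ends 10:05 → clear.
OP6: starts 17:45 at or after OP7 ends 10:05 → clear.
OP7 overlaps OP2.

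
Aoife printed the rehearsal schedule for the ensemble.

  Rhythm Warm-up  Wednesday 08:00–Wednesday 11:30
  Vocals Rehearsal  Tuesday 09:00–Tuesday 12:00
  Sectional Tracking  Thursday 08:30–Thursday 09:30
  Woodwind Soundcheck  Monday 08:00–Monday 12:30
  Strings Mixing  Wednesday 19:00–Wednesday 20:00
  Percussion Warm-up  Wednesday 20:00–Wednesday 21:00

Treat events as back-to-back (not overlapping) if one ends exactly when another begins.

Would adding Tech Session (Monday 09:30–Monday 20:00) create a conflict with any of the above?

Woodwind Soundcheck: starts Monday 08:00 before Tech Session ends Monday 20:00, and ends Monday 12:30 after Tech Session starts Monday 09:30 → overlap.
Vocals Rehearsal: starts Tuesday 09:00 at or after Tech Session ends Monday 20:00 → clear.
Rhythm Warm-up: starts Wednesday 08:00 at or after Tech Session ends Monday 20:00 → clear.
Strings Mixing: starts Wednesday 19:00 at or after Tech Session ends Monday 20:00 → clear.
Percussion Warm-up: starts Wednesday 20:00 at or after Tech Session ends Monday 20:00 → clear.
Sectional Tracking: starts Thursday 08:30 at or after Tech Session ends Monday 20:00 → clear.
Tech Session overlaps Woodwind Soundcheck.

Yes — it overlaps Woodwind Soundcheck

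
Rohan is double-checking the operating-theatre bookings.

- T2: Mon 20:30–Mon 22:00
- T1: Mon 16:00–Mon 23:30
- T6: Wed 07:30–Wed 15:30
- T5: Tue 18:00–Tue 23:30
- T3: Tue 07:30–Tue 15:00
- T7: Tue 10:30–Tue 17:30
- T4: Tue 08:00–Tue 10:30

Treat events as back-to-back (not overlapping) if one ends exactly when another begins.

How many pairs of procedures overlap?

3

Sorted by start: T1, T2, T3, T4, T7, T5, T6.
T2 starts before T1 ends → T1 and T2 overlap.
T3 starts after T1 ends, so T1 has no further overlaps.
T3 starts after T2 ends, so T2 has no further overlaps.
T4 starts before T3 ends → T3 and T4 overlap.
T7 starts before T3 ends → T3 and T7 overlap.
T5 starts after T3 ends, so T3 has no further overlaps.
T7 starts exactly when T4 ends (back-to-back, no overlap), so T4 has no further overlaps.
T5 starts after T7 ends, so T7 has no further overlaps.
T6 starts after T5 ends.
Overlapping pairs: T1 & T2, T3 & T4, T3 & T7 — 3 in total.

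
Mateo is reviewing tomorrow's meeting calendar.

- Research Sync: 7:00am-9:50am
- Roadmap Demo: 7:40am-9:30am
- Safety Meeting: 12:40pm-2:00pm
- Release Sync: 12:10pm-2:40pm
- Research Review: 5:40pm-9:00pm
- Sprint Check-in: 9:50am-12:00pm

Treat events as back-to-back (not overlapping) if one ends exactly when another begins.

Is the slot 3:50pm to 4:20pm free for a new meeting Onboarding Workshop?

Research Sync: ends 9:50am at or before Onboarding Workshop starts 3:50pm → clear.
Roadmap Demo: ends 9:30am at or before Onboarding Workshop starts 3:50pm → clear.
Sprint Check-in: ends 12:00pm at or before Onboarding Workshop starts 3:50pm → clear.
Release Sync: ends 2:40pm at or before Onboarding Workshop starts 3:50pm → clear.
Safety Meeting: ends 2:00pm at or before Onboarding Workshop starts 3:50pm → clear.
Research Review: starts 5:40pm at or after Onboarding Workshop ends 4:20pm → clear.

Yes — the slot is free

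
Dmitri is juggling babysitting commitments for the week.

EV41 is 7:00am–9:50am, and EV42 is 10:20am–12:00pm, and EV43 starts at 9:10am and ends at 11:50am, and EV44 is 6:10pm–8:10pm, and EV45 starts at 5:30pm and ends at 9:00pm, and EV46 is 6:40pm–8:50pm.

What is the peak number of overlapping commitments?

Sort all start/end points and keep a running count:
7:00am start EV41 → 1
9:10am start EV43 → 2
9:50am end EV41 → 1
10:20am start EV42 → 2
11:50am end EV43 → 1
12:00pm end EV42 → 0
5:30pm start EV45 → 1
6:10pm start EV44 → 2
6:40pm start EV46 → 3
8:10pm end EV44 → 2
8:50pm end EV46 → 1
9:00pm end EV45 → 0
Peak is 3, at 6:40pm (EV44, EV45, EV46).

3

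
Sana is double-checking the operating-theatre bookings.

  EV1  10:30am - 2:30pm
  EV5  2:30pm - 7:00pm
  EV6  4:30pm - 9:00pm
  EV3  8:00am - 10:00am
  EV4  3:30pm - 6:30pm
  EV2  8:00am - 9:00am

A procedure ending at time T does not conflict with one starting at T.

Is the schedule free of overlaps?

No

Sorted by start: EV2, EV3, EV1, EV5, EV4, EV6.
EV3 starts before EV2 ends → EV2 and EV3 overlap.
That's a conflict, so the schedule is not conflict-free.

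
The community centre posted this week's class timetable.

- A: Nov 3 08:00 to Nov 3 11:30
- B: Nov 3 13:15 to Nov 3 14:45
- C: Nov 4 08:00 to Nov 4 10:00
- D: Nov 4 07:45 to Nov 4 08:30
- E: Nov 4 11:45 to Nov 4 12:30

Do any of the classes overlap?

Yes

Sorted by start: A, B, D, C, E.
B starts after A ends, so nothing later overlaps A either.
D starts after B ends, so nothing later overlaps B either.
C starts before D ends → D and C overlap.
That's a conflict, so the schedule is not conflict-free.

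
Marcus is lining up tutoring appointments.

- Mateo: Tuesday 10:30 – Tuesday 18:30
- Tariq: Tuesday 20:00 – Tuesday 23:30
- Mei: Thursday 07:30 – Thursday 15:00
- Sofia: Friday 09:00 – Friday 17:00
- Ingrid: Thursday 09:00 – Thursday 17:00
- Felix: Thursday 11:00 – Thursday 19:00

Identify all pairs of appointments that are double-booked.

Felix & Ingrid, Felix & Mei, Ingrid & Mei

Two intervals overlap when each starts before the other ends.
Sorted by start: Mateo, Tariq, Mei, Ingrid, Felix, Sofia.
Tariq starts after Mateo ends, so Mateo has no further overlaps.
Mei starts after Tariq ends, so Tariq has no further overlaps.
Ingrid starts before Mei ends → Mei and Ingrid overlap.
Felix starts before Mei ends → Mei and Felix overlap.
Sofia starts after Mei ends.
Felix starts before Ingrid ends → Ingrid and Felix overlap.
Sofia starts after Ingrid ends.
Sofia starts after Felix ends.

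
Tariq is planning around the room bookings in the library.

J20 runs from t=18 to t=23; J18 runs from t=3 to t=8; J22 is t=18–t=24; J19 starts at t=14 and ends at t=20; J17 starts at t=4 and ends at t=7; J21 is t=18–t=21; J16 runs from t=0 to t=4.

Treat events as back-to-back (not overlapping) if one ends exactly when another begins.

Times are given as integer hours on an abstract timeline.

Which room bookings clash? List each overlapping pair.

Sorted by start: J16, J18, J17, J19, J20, J21, J22.
J18 starts before J16 ends → J16 and J18 overlap.
J17 starts exactly when J16 ends (back-to-back, no overlap); J16 is clear from here.
J17 starts before J18 ends → J18 and J17 overlap.
J19 starts after J18 ends; J18 is clear from here.
J19 starts after J17 ends; J17 is clear from here.
J20 starts before J19 ends → J19 and J20 overlap.
J21 starts before J19 ends → J19 and J21 overlap.
J22 starts before J19 ends → J19 and J22 overlap.
J21 starts before J20 ends → J20 and J21 overlap.
J22 starts before J20 ends → J20 and J22 overlap.
J22 starts before J21 ends → J21 and J22 overlap.

J16 & J18, J17 & J18, J19 & J20, J19 & J21, J19 & J22, J20 & J21, J20 & J22, J21 & J22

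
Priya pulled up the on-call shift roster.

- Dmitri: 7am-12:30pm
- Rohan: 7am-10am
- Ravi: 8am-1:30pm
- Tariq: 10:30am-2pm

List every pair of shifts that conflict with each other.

Dmitri & Ravi, Dmitri & Rohan, Dmitri & Tariq, Ravi & Rohan, Ravi & Tariq

Sorted by start: Dmitri, Rohan, Ravi, Tariq.
Rohan starts before Dmitri ends → Dmitri and Rohan overlap.
Ravi starts before Dmitri ends → Dmitri and Ravi overlap.
Tariq starts before Dmitri ends → Dmitri and Tariq overlap.
Ravi starts before Rohan ends → Rohan and Ravi overlap.
Tariq starts after Rohan ends.
Tariq starts before Ravi ends → Ravi and Tariq overlap.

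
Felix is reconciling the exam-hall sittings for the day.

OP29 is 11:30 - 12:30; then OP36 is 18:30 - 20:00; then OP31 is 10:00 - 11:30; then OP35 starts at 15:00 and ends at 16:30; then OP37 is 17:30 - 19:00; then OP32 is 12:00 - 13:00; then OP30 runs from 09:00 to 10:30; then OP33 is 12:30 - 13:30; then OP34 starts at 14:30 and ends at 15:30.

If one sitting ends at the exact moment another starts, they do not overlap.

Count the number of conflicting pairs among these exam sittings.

Sorted by start: OP30, OP31, OP29, OP32, OP33, OP34, OP35, OP37, OP36.
OP31 starts before OP30 ends → OP30 and OP31 overlap.
OP29 starts after OP30 ends, so nothing later overlaps OP30 either.
OP29 starts exactly when OP31 ends (back-to-back, no overlap), so nothing later overlaps OP31 either.
OP32 starts before OP29 ends → OP29 and OP32 overlap.
OP33 starts exactly when OP29 ends (back-to-back, no overlap), so nothing later overlaps OP29 either.
OP33 starts before OP32 ends → OP32 and OP33 overlap.
OP34 starts after OP32 ends, so nothing later overlaps OP32 either.
OP34 starts after OP33 ends, so nothing later overlaps OP33 either.
OP35 starts before OP34 ends → OP34 and OP35 overlap.
OP37 starts after OP34 ends, so nothing later overlaps OP34 either.
OP37 starts after OP35 ends, so nothing later overlaps OP35 either.
OP36 starts before OP37 ends → OP37 and OP36 overlap.
Overlapping pairs: OP29 & OP32, OP30 & OP31, OP32 & OP33, OP34 & OP35, OP36 & OP37 — 5 in total.

5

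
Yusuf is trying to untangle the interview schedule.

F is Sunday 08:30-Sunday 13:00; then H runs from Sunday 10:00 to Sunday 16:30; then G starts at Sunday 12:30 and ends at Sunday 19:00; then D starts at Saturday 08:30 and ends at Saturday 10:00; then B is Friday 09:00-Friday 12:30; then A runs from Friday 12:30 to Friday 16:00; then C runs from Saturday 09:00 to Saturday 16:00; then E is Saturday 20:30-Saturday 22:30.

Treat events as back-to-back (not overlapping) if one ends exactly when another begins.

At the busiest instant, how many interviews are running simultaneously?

Walk through starts and ends in time order (an end at T is processed before a start at T):
Friday 09:00 start B → 1
Friday 12:30 end B → 0
Friday 12:30 start A → 1
Friday 16:00 end A → 0
Saturday 08:30 start D → 1
Saturday 09:00 start C → 2
Saturday 10:00 end D → 1
Saturday 16:00 end C → 0
Saturday 20:30 start E → 1
Saturday 22:30 end E → 0
Sunday 08:30 start F → 1
Sunday 10:00 start H → 2
Sunday 12:30 start G → 3
Sunday 13:00 end F → 2
Sunday 16:30 end H → 1
Sunday 19:00 end G → 0
Peak is 3, at Sunday 12:30 (F, G, H).

3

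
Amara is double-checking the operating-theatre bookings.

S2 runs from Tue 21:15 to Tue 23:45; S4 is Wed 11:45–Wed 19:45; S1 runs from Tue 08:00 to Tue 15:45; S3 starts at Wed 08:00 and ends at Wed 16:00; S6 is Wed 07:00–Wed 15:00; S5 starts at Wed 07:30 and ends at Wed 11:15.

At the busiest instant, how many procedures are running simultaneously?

3

Walk through starts and ends in time order (an end at T is processed before a start at T):
Tue 08:00 start S1 → 1
Tue 15:45 end S1 → 0
Tue 21:15 start S2 → 1
Tue 23:45 end S2 → 0
Wed 07:00 start S6 → 1
Wed 07:30 start S5 → 2
Wed 08:00 start S3 → 3
Wed 11:15 end S5 → 2
Wed 11:45 start S4 → 3
Wed 15:00 end S6 → 2
Wed 16:00 end S3 → 1
Wed 19:45 end S4 → 0
Peak is 3, at Wed 08:00 (S3, S5, S6).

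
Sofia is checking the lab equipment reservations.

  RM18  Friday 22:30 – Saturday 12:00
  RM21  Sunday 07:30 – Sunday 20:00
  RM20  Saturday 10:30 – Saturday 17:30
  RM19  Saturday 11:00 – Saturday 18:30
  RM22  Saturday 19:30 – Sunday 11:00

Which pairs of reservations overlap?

RM18 & RM19, RM18 & RM20, RM19 & RM20, RM21 & RM22

Sorted by start: RM18, RM20, RM19, RM22, RM21.
RM20 starts before RM18 ends → RM18 and RM20 overlap.
RM19 starts before RM18 ends → RM18 and RM19 overlap.
RM22 starts after RM18 ends — done with RM18.
RM19 starts before RM20 ends → RM20 and RM19 overlap.
RM22 starts after RM20 ends — done with RM20.
RM22 starts after RM19 ends — done with RM19.
RM21 starts before RM22 ends → RM22 and RM21 overlap.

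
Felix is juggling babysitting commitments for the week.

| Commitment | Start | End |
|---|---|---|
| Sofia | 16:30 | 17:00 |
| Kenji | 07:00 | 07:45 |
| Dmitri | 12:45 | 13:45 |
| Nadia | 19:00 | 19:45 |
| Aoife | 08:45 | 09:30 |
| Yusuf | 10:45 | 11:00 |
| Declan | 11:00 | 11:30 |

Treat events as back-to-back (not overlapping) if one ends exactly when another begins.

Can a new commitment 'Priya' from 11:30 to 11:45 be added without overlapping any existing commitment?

Kenji: ends 07:45 at or before Priya starts 11:30 → clear.
Aoife: ends 09:30 at or before Priya starts 11:30 → clear.
Yusuf: ends 11:00 at or before Priya starts 11:30 → clear.
Declan: ends 11:30 at or before Priya starts 11:30 → clear.
Dmitri: starts 12:45 at or after Priya ends 11:45 → clear.
Sofia: starts 16:30 at or after Priya ends 11:45 → clear.
Nadia: starts 19:00 at or after Priya ends 11:45 → clear.

Yes — the slot is free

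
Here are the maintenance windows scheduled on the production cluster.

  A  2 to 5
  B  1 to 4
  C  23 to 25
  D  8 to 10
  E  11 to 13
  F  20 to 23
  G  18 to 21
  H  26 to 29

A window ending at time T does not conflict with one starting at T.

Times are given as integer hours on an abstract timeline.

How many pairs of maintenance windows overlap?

Sorted by start: B, A, D, E, G, F, C, H.
A starts before B ends → B and A overlap.
D starts after B ends, so B has no further overlaps.
D starts after A ends, so A has no further overlaps.
E starts after D ends, so D has no further overlaps.
G starts after E ends, so E has no further overlaps.
F starts before G ends → G and F overlap.
C starts after G ends, so G has no further overlaps.
C starts exactly when F ends (back-to-back, no overlap), so F has no further overlaps.
H starts after C ends.
Overlapping pairs: A & B, F & G — 2 in total.

2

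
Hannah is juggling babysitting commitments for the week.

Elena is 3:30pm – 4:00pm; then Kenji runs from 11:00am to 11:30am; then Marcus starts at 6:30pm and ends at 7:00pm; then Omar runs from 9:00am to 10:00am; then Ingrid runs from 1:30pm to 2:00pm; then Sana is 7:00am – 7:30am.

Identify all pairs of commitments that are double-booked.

Sorted by start: Sana, Omar, Kenji, Ingrid, Elena, Marcus.
Omar starts after Sana ends; Sana is clear from here.
Kenji starts after Omar ends; Omar is clear from here.
Ingrid starts after Kenji ends; Kenji is clear from here.
Elena starts after Ingrid ends; Ingrid is clear from here.
Marcus starts after Elena ends.

none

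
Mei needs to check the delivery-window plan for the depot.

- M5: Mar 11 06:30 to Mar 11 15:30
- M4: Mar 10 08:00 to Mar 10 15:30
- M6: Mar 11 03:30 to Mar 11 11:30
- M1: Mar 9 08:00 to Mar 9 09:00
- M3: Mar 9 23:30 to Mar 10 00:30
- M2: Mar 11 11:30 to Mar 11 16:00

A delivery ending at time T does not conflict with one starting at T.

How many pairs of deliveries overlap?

Sorted by start: M1, M3, M4, M6, M5, M2.
M3 starts after M1 ends; M1 is clear from here.
M4 starts after M3 ends; M3 is clear from here.
M6 starts after M4 ends; M4 is clear from here.
M5 starts before M6 ends → M6 and M5 overlap.
M2 starts exactly when M6 ends (back-to-back, no overlap).
M2 starts before M5 ends → M5 and M2 overlap.
Overlapping pairs: M2 & M5, M5 & M6 — 2 in total.

2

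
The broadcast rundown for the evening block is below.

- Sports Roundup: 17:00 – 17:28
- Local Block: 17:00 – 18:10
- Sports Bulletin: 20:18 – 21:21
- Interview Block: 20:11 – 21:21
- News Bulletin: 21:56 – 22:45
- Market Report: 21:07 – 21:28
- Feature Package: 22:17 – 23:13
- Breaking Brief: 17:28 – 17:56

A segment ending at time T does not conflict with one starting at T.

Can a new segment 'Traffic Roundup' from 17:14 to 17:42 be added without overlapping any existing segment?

Sports Roundup: starts 17:00 before Traffic Roundup ends 17:42, and ends 17:28 after Traffic Roundup starts 17:14 → overlap.
Local Block: starts 17:00 before Traffic Roundup ends 17:42, and ends 18:10 after Traffic Roundup starts 17:14 → overlap.
Breaking Brief: starts 17:28 before Traffic Roundup ends 17:42, and ends 17:56 after Traffic Roundup starts 17:14 → overlap.
Interview Block: starts 20:11 at or after Traffic Roundup ends 17:42 → clear.
Sports Bulletin: starts 20:18 at or after Traffic Roundup ends 17:42 → clear.
Market Report: starts 21:07 at or after Traffic Roundup ends 17:42 → clear.
News Bulletin: starts 21:56 at or after Traffic Roundup ends 17:42 → clear.
Feature Package: starts 22:17 at or after Traffic Roundup ends 17:42 → clear.
Traffic Roundup overlaps Sports Roundup, Local Block, Breaking Brief.

No — it overlaps Breaking Brief, Local Block, Sports Roundup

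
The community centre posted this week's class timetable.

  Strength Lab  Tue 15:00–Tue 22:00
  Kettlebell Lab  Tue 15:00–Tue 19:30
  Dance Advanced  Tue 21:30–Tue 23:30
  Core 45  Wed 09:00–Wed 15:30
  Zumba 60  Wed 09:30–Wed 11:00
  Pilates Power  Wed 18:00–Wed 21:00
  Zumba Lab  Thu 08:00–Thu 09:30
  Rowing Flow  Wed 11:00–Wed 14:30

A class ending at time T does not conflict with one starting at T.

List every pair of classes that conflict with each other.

Sorted by start: Strength Lab, Kettlebell Lab, Dance Advanced, Core 45, Zumba 60, Rowing Flow, Pilates Power, Zumba Lab.
Kettlebell Lab starts before Strength Lab ends → Strength Lab and Kettlebell Lab overlap.
Dance Advanced starts before Strength Lab ends → Strength Lab and Dance Advanced overlap.
Core 45 starts after Strength Lab ends, so Strength Lab has no further overlaps.
Dance Advanced starts after Kettlebell Lab ends, so Kettlebell Lab has no further overlaps.
Core 45 starts after Dance Advanced ends, so Dance Advanced has no further overlaps.
Zumba 60 starts before Core 45 ends → Core 45 and Zumba 60 overlap.
Rowing Flow starts before Core 45 ends → Core 45 and Rowing Flow overlap.
Pilates Power starts after Core 45 ends, so Core 45 has no further overlaps.
Rowing Flow starts exactly when Zumba 60 ends (back-to-back, no overlap), so Zumba 60 has no further overlaps.
Pilates Power starts after Rowing Flow ends, so Rowing Flow has no further overlaps.
Zumba Lab starts after Pilates Power ends.

Core 45 & Rowing Flow, Core 45 & Zumba 60, Dance Advanced & Strength Lab, Kettlebell Lab & Strength Lab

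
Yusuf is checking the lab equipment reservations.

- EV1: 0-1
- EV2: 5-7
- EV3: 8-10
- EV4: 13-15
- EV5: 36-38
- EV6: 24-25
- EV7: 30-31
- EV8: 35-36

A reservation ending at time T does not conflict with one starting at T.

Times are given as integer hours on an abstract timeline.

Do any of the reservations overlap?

Sorted by start: EV1, EV2, EV3, EV4, EV6, EV7, EV8, EV5.
EV2 starts after EV1 ends, so nothing later overlaps EV1 either.
EV3 starts after EV2 ends, so nothing later overlaps EV2 either.
EV4 starts after EV3 ends, so nothing later overlaps EV3 either.
EV6 starts after EV4 ends, so nothing later overlaps EV4 either.
EV7 starts after EV6 ends, so nothing later overlaps EV6 either.
EV8 starts after EV7 ends, so nothing later overlaps EV7 either.
EV5 starts exactly when EV8 ends (back-to-back, no overlap).
Every pair is clear; the schedule has no overlaps.

No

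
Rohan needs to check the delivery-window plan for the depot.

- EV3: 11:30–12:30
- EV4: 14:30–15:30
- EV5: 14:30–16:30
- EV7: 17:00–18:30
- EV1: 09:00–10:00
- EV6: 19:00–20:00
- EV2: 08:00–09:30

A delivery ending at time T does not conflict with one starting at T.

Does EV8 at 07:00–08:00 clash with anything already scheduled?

No — it doesn't clash with anything

EV2: starts 08:00 at or after EV8 ends 08:00 → clear.
EV1: starts 09:00 at or after EV8 ends 08:00 → clear.
EV3: starts 11:30 at or after EV8 ends 08:00 → clear.
EV4: starts 14:30 at or after EV8 ends 08:00 → clear.
EV5: starts 14:30 at or after EV8 ends 08:00 → clear.
EV7: starts 17:00 at or after EV8 ends 08:00 → clear.
EV6: starts 19:00 at or after EV8 ends 08:00 → clear.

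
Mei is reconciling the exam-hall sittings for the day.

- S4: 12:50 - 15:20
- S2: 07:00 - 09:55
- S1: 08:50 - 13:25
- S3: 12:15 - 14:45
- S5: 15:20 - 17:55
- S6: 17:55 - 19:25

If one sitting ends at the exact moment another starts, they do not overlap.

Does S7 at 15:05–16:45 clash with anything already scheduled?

Yes — it overlaps S4, S5

S2: ends 09:55 at or before S7 starts 15:05 → clear.
S1: ends 13:25 at or before S7 starts 15:05 → clear.
S3: ends 14:45 at or before S7 starts 15:05 → clear.
S4: starts 12:50 before S7 ends 16:45, and ends 15:20 after S7 starts 15:05 → overlap.
S5: starts 15:20 before S7 ends 16:45, and ends 17:55 after S7 starts 15:05 → overlap.
S6: starts 17:55 at or after S7 ends 16:45 → clear.
S7 overlaps S4, S5.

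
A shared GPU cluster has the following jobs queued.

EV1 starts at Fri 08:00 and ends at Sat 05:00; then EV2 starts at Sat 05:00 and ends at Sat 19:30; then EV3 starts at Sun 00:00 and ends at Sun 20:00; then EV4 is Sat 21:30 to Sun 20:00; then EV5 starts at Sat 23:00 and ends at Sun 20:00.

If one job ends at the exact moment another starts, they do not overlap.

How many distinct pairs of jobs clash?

3

Sorted by start: EV1, EV2, EV4, EV5, EV3.
EV2 starts exactly when EV1 ends (back-to-back, no overlap), so EV1 has no further overlaps.
EV4 starts after EV2 ends, so EV2 has no further overlaps.
EV5 starts before EV4 ends → EV4 and EV5 overlap.
EV3 starts before EV4 ends → EV4 and EV3 overlap.
EV3 starts before EV5 ends → EV5 and EV3 overlap.
Overlapping pairs: EV3 & EV4, EV3 & EV5, EV4 & EV5 — 3 in total.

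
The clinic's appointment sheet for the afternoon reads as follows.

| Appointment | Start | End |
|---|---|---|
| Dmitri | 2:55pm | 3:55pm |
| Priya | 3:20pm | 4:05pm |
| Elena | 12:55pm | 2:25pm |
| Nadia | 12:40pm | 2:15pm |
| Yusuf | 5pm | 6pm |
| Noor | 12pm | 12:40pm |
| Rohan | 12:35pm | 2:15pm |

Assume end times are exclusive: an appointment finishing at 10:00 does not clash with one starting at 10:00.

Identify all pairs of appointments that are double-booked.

Dmitri & Priya, Elena & Nadia, Elena & Rohan, Nadia & Rohan, Noor & Rohan

Sorted by start: Noor, Rohan, Nadia, Elena, Dmitri, Priya, Yusuf.
Rohan starts before Noor ends → Noor and Rohan overlap.
Nadia starts exactly when Noor ends (back-to-back, no overlap), so nothing later overlaps Noor either.
Nadia starts before Rohan ends → Rohan and Nadia overlap.
Elena starts before Rohan ends → Rohan and Elena overlap.
Dmitri starts after Rohan ends, so nothing later overlaps Rohan either.
Elena starts before Nadia ends → Nadia and Elena overlap.
Dmitri starts after Nadia ends, so nothing later overlaps Nadia either.
Dmitri starts after Elena ends, so nothing later overlaps Elena either.
Priya starts before Dmitri ends → Dmitri and Priya overlap.
Yusuf starts after Dmitri ends.
Yusuf starts after Priya ends.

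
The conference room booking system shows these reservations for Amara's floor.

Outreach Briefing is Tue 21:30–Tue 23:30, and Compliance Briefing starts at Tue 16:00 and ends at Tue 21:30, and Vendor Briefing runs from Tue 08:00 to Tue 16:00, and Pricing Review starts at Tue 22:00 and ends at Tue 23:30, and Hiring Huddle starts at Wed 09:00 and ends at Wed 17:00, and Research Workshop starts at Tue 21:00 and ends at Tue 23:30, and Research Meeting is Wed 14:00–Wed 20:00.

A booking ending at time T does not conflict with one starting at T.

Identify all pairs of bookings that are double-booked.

Compliance Briefing & Research Workshop, Hiring Huddle & Research Meeting, Outreach Briefing & Pricing Review, Outreach Briefing & Research Workshop, Pricing Review & Research Workshop

Sorted by start: Vendor Briefing, Compliance Briefing, Research Workshop, Outreach Briefing, Pricing Review, Hiring Huddle, Research Meeting.
Compliance Briefing starts exactly when Vendor Briefing ends (back-to-back, no overlap), so nothing later overlaps Vendor Briefing either.
Research Workshop starts before Compliance Briefing ends → Compliance Briefing and Research Workshop overlap.
Outreach Briefing starts exactly when Compliance Briefing ends (back-to-back, no overlap), so nothing later overlaps Compliance Briefing either.
Outreach Briefing starts before Research Workshop ends → Research Workshop and Outreach Briefing overlap.
Pricing Review starts before Research Workshop ends → Research Workshop and Pricing Review overlap.
Hiring Huddle starts after Research Workshop ends, so nothing later overlaps Research Workshop either.
Pricing Review starts before Outreach Briefing ends → Outreach Briefing and Pricing Review overlap.
Hiring Huddle starts after Outreach Briefing ends, so nothing later overlaps Outreach Briefing either.
Hiring Huddle starts after Pricing Review ends, so nothing later overlaps Pricing Review either.
Research Meeting starts before Hiring Huddle ends → Hiring Huddle and Research Meeting overlap.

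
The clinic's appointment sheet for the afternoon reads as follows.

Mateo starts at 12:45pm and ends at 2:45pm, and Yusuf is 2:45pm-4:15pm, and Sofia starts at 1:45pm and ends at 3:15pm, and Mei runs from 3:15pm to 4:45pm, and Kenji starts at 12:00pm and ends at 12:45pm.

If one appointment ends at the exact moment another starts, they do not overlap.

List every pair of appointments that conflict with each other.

Mateo & Sofia, Mei & Yusuf, Sofia & Yusuf

Sorted by start: Kenji, Mateo, Sofia, Yusuf, Mei.
Mateo starts exactly when Kenji ends (back-to-back, no overlap) — done with Kenji.
Sofia starts before Mateo ends → Mateo and Sofia overlap.
Yusuf starts exactly when Mateo ends (back-to-back, no overlap) — done with Mateo.
Yusuf starts before Sofia ends → Sofia and Yusuf overlap.
Mei starts exactly when Sofia ends (back-to-back, no overlap).
Mei starts before Yusuf ends → Yusuf and Mei overlap.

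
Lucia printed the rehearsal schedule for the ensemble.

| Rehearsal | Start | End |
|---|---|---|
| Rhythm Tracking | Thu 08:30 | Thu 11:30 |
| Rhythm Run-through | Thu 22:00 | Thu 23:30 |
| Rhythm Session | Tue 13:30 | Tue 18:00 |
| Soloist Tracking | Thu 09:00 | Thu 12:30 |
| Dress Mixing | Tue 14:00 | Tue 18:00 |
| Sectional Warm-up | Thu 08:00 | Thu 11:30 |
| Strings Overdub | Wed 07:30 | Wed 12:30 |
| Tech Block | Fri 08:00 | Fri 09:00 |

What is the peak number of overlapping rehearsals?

3

Sweep the timeline, counting +1 at each start and −1 at each end (ends before starts at a tie):
Tue 13:30 start Rhythm Session → 1
Tue 14:00 start Dress Mixing → 2
Tue 18:00 end Dress Mixing → 1
Tue 18:00 end Rhythm Session → 0
Wed 07:30 start Strings Overdub → 1
Wed 12:30 end Strings Overdub → 0
Thu 08:00 start Sectional Warm-up → 1
Thu 08:30 start Rhythm Tracking → 2
Thu 09:00 start Soloist Tracking → 3
Thu 11:30 end Rhythm Tracking → 2
Thu 11:30 end Sectional Warm-up → 1
Thu 12:30 end Soloist Tracking → 0
Thu 22:00 start Rhythm Run-through → 1
Thu 23:30 end Rhythm Run-through → 0
Fri 08:00 start Tech Block → 1
Fri 09:00 end Tech Block → 0
Peak is 3, at Thu 09:00 (Rhythm Tracking, Sectional Warm-up, Soloist Tracking).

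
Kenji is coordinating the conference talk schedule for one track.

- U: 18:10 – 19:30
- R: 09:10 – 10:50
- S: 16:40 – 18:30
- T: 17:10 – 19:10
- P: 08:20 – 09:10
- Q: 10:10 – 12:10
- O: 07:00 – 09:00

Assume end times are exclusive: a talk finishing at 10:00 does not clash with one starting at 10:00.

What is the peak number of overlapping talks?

Sort all start/end points and keep a running count:
07:00 start O → 1
08:20 start P → 2
09:00 end O → 1
09:10 end P → 0
09:10 start R → 1
10:10 start Q → 2
10:50 end R → 1
12:10 end Q → 0
16:40 start S → 1
17:10 start T → 2
18:10 start U → 3
18:30 end S → 2
19:10 end T → 1
19:30 end U → 0
Peak is 3, at 18:10 (S, T, U).

3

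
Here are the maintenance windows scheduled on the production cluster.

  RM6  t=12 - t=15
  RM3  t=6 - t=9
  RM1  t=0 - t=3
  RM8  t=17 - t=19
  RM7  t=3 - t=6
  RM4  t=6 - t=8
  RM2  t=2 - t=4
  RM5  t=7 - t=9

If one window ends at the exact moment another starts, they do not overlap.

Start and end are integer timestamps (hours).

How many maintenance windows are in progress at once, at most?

3

Walk through starts and ends in time order (an end at T is processed before a start at T):
t=0 start RM1 → 1
t=2 start RM2 → 2
t=3 end RM1 → 1
t=3 start RM7 → 2
t=4 end RM2 → 1
t=6 end RM7 → 0
t=6 start RM3 → 1
t=6 start RM4 → 2
t=7 start RM5 → 3
t=8 end RM4 → 2
t=9 end RM3 → 1
t=9 end RM5 → 0
t=12 start RM6 → 1
t=15 end RM6 → 0
t=17 start RM8 → 1
t=19 end RM8 → 0
Peak is 3, at t=7 (RM3, RM4, RM5).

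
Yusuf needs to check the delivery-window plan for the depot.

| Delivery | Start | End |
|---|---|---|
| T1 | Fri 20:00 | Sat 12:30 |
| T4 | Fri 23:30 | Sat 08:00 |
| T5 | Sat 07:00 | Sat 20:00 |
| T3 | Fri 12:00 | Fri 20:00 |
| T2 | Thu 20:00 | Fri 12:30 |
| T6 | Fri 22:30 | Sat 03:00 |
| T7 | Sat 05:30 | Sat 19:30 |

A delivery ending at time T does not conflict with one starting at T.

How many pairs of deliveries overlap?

9

Sorted by start: T2, T3, T1, T6, T4, T7, T5.
T3 starts before T2 ends → T2 and T3 overlap.
T1 starts after T2 ends; T2 is clear from here.
T1 starts exactly when T3 ends (back-to-back, no overlap); T3 is clear from here.
T6 starts before T1 ends → T1 and T6 overlap.
T4 starts before T1 ends → T1 and T4 overlap.
T7 starts before T1 ends → T1 and T7 overlap.
T5 starts before T1 ends → T1 and T5 overlap.
T4 starts before T6 ends → T6 and T4 overlap.
T7 starts after T6 ends; T6 is clear from here.
T7 starts before T4 ends → T4 and T7 overlap.
T5 starts before T4 ends → T4 and T5 overlap.
T5 starts before T7 ends → T7 and T5 overlap.
Overlapping pairs: T1 & T4, T1 & T5, T1 & T6, T1 & T7, T2 & T3, T4 & T5, T4 & T6, T4 & T7, T5 & T7 — 9 in total.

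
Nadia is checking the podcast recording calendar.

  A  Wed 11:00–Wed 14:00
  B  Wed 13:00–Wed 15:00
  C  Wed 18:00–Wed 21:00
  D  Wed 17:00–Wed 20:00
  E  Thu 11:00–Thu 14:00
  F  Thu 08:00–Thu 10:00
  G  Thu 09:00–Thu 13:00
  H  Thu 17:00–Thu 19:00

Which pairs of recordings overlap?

Sorted by start: A, B, D, C, F, G, E, H.
B starts before A ends → A and B overlap.
D starts after A ends, so nothing later overlaps A either.
D starts after B ends, so nothing later overlaps B either.
C starts before D ends → D and C overlap.
F starts after D ends, so nothing later overlaps D either.
F starts after C ends, so nothing later overlaps C either.
G starts before F ends → F and G overlap.
E starts after F ends, so nothing later overlaps F either.
E starts before G ends → G and E overlap.
H starts after G ends.
H starts after E ends.

A & B, C & D, E & G, F & G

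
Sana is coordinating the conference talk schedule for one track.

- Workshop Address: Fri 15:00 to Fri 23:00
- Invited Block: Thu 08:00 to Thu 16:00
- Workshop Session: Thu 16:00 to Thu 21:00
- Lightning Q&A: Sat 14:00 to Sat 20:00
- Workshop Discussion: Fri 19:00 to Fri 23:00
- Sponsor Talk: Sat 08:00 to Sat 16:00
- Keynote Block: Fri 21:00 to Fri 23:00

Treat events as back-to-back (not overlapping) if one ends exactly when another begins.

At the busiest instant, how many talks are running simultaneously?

Sort all start/end points and keep a running count:
Thu 08:00 start Invited Block → 1
Thu 16:00 end Invited Block → 0
Thu 16:00 start Workshop Session → 1
Thu 21:00 end Workshop Session → 0
Fri 15:00 start Workshop Address → 1
Fri 19:00 start Workshop Discussion → 2
Fri 21:00 start Keynote Block → 3
Fri 23:00 end Keynote Block → 2
Fri 23:00 end Workshop Address → 1
Fri 23:00 end Workshop Discussion → 0
Sat 08:00 start Sponsor Talk → 1
Sat 14:00 start Lightning Q&A → 2
Sat 16:00 end Sponsor Talk → 1
Sat 20:00 end Lightning Q&A → 0
Peak is 3, at Fri 21:00 (Keynote Block, Workshop Address, Workshop Discussion).

3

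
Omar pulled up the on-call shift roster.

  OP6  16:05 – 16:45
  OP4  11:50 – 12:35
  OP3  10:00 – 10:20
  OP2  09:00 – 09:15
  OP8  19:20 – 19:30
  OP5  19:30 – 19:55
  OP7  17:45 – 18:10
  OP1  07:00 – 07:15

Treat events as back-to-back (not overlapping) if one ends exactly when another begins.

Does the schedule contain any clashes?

No

Two intervals overlap when each starts before the other ends.
Sorted by start: OP1, OP2, OP3, OP4, OP6, OP7, OP8, OP5.
OP2 starts after OP1 ends, so OP1 has no further overlaps.
OP3 starts after OP2 ends, so OP2 has no further overlaps.
OP4 starts after OP3 ends, so OP3 has no further overlaps.
OP6 starts after OP4 ends, so OP4 has no further overlaps.
OP7 starts after OP6 ends, so OP6 has no further overlaps.
OP8 starts after OP7 ends, so OP7 has no further overlaps.
OP5 starts exactly when OP8 ends (back-to-back, no overlap).
Every pair is clear; the schedule has no overlaps.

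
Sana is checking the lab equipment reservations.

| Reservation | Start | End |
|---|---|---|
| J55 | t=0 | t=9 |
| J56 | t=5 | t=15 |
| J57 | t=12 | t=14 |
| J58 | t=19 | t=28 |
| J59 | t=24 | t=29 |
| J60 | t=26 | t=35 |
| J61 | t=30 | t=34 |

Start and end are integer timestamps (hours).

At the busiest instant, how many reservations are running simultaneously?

3

Sweep the timeline, counting +1 at each start and −1 at each end (ends before starts at a tie):
t=0 start J55 → 1
t=5 start J56 → 2
t=9 end J55 → 1
t=12 start J57 → 2
t=14 end J57 → 1
t=15 end J56 → 0
t=19 start J58 → 1
t=24 start J59 → 2
t=26 start J60 → 3
t=28 end J58 → 2
t=29 end J59 → 1
t=30 start J61 → 2
t=34 end J61 → 1
t=35 end J60 → 0
Peak is 3, at t=26 (J58, J59, J60).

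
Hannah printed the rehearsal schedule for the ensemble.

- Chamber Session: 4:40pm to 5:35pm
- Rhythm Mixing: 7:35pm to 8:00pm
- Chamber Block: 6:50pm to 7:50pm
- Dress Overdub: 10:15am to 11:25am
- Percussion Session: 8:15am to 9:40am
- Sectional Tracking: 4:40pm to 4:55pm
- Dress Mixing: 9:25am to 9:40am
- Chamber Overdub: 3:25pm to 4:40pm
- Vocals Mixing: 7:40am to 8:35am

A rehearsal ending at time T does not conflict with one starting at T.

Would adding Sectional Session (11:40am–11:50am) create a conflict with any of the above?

Vocals Mixing: ends 8:35am at or before Sectional Session starts 11:40am → clear.
Percussion Session: ends 9:40am at or before Sectional Session starts 11:40am → clear.
Dress Mixing: ends 9:40am at or before Sectional Session starts 11:40am → clear.
Dress Overdub: ends 11:25am at or before Sectional Session starts 11:40am → clear.
Chamber Overdub: starts 3:25pm at or after Sectional Session ends 11:50am → clear.
Sectional Tracking: starts 4:40pm at or after Sectional Session ends 11:50am → clear.
Chamber Session: starts 4:40pm at or after Sectional Session ends 11:50am → clear.
Chamber Block: starts 6:50pm at or after Sectional Session ends 11:50am → clear.
Rhythm Mixing: starts 7:35pm at or after Sectional Session ends 11:50am → clear.

No — it doesn't clash with anything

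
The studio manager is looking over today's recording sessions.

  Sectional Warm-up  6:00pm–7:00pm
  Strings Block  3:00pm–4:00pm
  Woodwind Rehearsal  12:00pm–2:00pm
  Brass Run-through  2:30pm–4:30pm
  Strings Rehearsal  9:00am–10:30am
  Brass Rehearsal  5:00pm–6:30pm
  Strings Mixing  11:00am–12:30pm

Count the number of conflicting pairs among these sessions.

3

Sorted by start: Strings Rehearsal, Strings Mixing, Woodwind Rehearsal, Brass Run-through, Strings Block, Brass Rehearsal, Sectional Warm-up.
Strings Mixing starts after Strings Rehearsal ends — done with Strings Rehearsal.
Woodwind Rehearsal starts before Strings Mixing ends → Strings Mixing and Woodwind Rehearsal overlap.
Brass Run-through starts after Strings Mixing ends — done with Strings Mixing.
Brass Run-through starts after Woodwind Rehearsal ends — done with Woodwind Rehearsal.
Strings Block starts before Brass Run-through ends → Brass Run-through and Strings Block overlap.
Brass Rehearsal starts after Brass Run-through ends — done with Brass Run-through.
Brass Rehearsal starts after Strings Block ends — done with Strings Block.
Sectional Warm-up starts before Brass Rehearsal ends → Brass Rehearsal and Sectional Warm-up overlap.
Overlapping pairs: Brass Rehearsal & Sectional Warm-up, Brass Run-through & Strings Block, Strings Mixing & Woodwind Rehearsal — 3 in total.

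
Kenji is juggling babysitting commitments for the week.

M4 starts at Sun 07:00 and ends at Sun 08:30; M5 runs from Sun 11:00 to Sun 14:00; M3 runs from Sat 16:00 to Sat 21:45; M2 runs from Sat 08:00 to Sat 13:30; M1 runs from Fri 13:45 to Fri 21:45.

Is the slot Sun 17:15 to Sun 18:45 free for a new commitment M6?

Yes — the slot is free

M1: ends Fri 21:45 at or before M6 starts Sun 17:15 → clear.
M2: ends Sat 13:30 at or before M6 starts Sun 17:15 → clear.
M3: ends Sat 21:45 at or before M6 starts Sun 17:15 → clear.
M4: ends Sun 08:30 at or before M6 starts Sun 17:15 → clear.
M5: ends Sun 14:00 at or before M6 starts Sun 17:15 → clear.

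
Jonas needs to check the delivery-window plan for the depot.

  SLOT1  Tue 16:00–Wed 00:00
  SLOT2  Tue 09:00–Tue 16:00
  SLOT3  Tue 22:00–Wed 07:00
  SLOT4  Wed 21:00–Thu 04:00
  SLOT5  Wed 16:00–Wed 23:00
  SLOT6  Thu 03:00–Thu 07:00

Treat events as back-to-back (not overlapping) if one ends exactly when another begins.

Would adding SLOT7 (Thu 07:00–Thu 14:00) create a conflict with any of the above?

SLOT2: ends Tue 16:00 at or before SLOT7 starts Thu 07:00 → clear.
SLOT1: ends Wed 00:00 at or before SLOT7 starts Thu 07:00 → clear.
SLOT3: ends Wed 07:00 at or before SLOT7 starts Thu 07:00 → clear.
SLOT5: ends Wed 23:00 at or before SLOT7 starts Thu 07:00 → clear.
SLOT4: ends Thu 04:00 at or before SLOT7 starts Thu 07:00 → clear.
SLOT6: ends Thu 07:00 at or before SLOT7 starts Thu 07:00 → clear.

No — it doesn't clash with anything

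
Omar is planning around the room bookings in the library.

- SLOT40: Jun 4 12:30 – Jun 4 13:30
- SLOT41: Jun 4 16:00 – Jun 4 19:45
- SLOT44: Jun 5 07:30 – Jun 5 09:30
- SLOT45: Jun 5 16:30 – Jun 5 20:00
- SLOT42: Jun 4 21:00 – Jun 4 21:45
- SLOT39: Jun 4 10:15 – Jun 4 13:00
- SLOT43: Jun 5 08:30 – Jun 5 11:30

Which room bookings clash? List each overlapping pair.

Sorted by start: SLOT39, SLOT40, SLOT41, SLOT42, SLOT44, SLOT43, SLOT45.
SLOT40 starts before SLOT39 ends → SLOT39 and SLOT40 overlap.
SLOT41 starts after SLOT39 ends, so nothing later overlaps SLOT39 either.
SLOT41 starts after SLOT40 ends, so nothing later overlaps SLOT40 either.
SLOT42 starts after SLOT41 ends, so nothing later overlaps SLOT41 either.
SLOT44 starts after SLOT42 ends, so nothing later overlaps SLOT42 either.
SLOT43 starts before SLOT44 ends → SLOT44 and SLOT43 overlap.
SLOT45 starts after SLOT44 ends.
SLOT45 starts after SLOT43 ends.

SLOT39 & SLOT40, SLOT43 & SLOT44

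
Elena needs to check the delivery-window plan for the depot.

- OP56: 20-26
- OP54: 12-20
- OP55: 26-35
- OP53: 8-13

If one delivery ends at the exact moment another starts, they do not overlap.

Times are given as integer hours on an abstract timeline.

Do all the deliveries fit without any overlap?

No

Sorted by start: OP53, OP54, OP56, OP55.
OP54 starts before OP53 ends → OP53 and OP54 overlap.
That's a conflict, so the schedule is not conflict-free.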